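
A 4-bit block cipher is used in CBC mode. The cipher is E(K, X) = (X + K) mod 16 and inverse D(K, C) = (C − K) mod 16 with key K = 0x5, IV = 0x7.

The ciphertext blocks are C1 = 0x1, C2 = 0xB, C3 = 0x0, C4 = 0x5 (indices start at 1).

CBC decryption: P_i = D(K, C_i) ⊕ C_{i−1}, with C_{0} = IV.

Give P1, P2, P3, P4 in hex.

P1 = 0xB, P2 = 0x7, P3 = 0x0, P4 = 0x0

P1: D(K, 0x1) = 0xC; 0xC ⊕ 0x7 = 0xB.
P2: D(K, 0xB) = 0x6; 0x6 ⊕ 0x1 = 0x7.
P3: D(K, 0x0) = 0xB; 0xB ⊕ 0xB = 0x0.
P4: D(K, 0x5) = 0x0; 0x0 ⊕ 0x0 = 0x0.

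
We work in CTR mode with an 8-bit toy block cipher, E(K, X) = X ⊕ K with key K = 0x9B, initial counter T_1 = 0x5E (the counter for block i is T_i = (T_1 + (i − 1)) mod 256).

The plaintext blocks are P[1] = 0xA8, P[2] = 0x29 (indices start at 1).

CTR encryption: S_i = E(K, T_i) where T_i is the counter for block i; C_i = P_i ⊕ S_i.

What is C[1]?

C[1] = 0x6D

C[1]: T = 0x5E, S = E(K, T) = 0xC5; 0xA8 ⊕ 0xC5 = 0x6D.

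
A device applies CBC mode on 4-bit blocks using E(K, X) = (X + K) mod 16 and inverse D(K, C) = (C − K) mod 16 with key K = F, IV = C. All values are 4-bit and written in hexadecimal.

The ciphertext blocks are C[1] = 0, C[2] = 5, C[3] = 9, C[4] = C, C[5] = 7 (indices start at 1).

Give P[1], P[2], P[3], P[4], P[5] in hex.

CBC decryption: P_i = D(K, C_i) ⊕ C_{i−1}, with C_{0} = IV.
P[1]: D(K, 0) = 1; 1 ⊕ C = D.
P[2]: D(K, 5) = 6; 6 ⊕ 0 = 6.
P[3]: D(K, 9) = A; A ⊕ 5 = F.
P[4]: D(K, C) = D; D ⊕ 9 = 4.
P[5]: D(K, 7) = 8; 8 ⊕ C = 4.

P[1] = D, P[2] = 6, P[3] = F, P[4] = 4, P[5] = 4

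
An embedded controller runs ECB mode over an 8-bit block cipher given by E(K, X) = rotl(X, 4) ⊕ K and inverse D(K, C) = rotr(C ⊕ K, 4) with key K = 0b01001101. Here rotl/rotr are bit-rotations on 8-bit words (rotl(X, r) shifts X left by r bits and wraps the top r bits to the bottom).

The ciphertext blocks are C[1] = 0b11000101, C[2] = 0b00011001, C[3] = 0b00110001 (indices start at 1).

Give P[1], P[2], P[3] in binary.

ECB decryption: P_i = D(K, C_i).
P[1]: D(K, 0b11000101) = 0b10001000.
P[2]: D(K, 0b00011001) = 0b01000101.
P[3]: D(K, 0b00110001) = 0b11000111.

P[1] = 0b10001000, P[2] = 0b01000101, P[3] = 0b11000111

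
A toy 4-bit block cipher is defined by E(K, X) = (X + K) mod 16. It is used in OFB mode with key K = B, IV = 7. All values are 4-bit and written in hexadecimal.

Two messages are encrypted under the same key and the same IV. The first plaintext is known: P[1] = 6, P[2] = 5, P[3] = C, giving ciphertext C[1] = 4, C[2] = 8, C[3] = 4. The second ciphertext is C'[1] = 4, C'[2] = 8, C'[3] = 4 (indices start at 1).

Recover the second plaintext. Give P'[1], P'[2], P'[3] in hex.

In OFB with a reused IV, both messages share the same keystream S_i, so C_i ⊕ C'_i = P_i ⊕ P'_i and thus P'_i = P_i ⊕ C_i ⊕ C'_i.
P'[1]: 6 ⊕ 4 ⊕ 4 = 6.
P'[2]: 5 ⊕ 8 ⊕ 8 = 5.
P'[3]: C ⊕ 4 ⊕ 4 = C.

P'[1] = 6, P'[2] = 5, P'[3] = C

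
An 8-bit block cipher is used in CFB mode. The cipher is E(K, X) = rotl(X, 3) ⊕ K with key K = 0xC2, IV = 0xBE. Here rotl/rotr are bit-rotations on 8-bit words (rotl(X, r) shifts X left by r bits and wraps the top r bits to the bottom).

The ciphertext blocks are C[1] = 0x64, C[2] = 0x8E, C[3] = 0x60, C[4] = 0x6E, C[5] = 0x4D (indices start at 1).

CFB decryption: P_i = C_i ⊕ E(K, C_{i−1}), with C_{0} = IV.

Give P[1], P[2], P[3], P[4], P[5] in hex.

P[1]: E(K, 0xBE) = 0x37; 0x64 ⊕ 0x37 = 0x53.
P[2]: E(K, 0x64) = 0xE1; 0x8E ⊕ 0xE1 = 0x6F.
P[3]: E(K, 0x8E) = 0xB6; 0x60 ⊕ 0xB6 = 0xD6.
P[4]: E(K, 0x60) = 0xC1; 0x6E ⊕ 0xC1 = 0xAF.
P[5]: E(K, 0x6E) = 0xB1; 0x4D ⊕ 0xB1 = 0xFC.

P[1] = 0x53, P[2] = 0x6F, P[3] = 0xD6, P[4] = 0xAF, P[5] = 0xFC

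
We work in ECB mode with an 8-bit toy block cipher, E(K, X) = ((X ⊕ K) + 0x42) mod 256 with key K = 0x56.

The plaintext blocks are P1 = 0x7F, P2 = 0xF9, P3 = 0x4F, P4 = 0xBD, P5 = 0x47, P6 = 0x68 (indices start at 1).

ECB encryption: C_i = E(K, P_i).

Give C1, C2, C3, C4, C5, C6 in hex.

C1: E(K, 0x7F) = 0x6B.
C2: E(K, 0xF9) = 0xF1.
C3: E(K, 0x4F) = 0x5B.
C4: E(K, 0xBD) = 0x2D.
C5: E(K, 0x47) = 0x53.
C6: E(K, 0x68) = 0x80.

C1 = 0x6B, C2 = 0xF1, C3 = 0x5B, C4 = 0x2D, C5 = 0x53, C6 = 0x80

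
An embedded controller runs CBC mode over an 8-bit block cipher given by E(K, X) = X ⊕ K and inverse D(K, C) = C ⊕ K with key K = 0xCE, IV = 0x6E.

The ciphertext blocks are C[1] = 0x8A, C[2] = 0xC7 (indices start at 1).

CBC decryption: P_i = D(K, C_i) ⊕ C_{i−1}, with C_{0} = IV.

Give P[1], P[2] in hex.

P[1] = 0x2A, P[2] = 0x83

P[1]: D(K, 0x8A) = 0x44; 0x44 ⊕ 0x6E = 0x2A.
P[2]: D(K, 0xC7) = 0x09; 0x09 ⊕ 0x8A = 0x83.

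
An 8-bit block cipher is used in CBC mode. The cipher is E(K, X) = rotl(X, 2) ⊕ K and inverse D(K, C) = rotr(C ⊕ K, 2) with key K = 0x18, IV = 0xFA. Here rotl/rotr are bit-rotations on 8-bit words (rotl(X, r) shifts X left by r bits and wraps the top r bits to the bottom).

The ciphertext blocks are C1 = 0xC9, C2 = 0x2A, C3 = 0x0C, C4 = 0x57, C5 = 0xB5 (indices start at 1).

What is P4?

CBC decryption: P_i = D(K, C_i) ⊕ C_{i−1}, with C_{0} = IV.
P4: D(K, 0x57) = 0xD3; 0xD3 ⊕ 0x0C = 0xDF.

P4 = 0xDF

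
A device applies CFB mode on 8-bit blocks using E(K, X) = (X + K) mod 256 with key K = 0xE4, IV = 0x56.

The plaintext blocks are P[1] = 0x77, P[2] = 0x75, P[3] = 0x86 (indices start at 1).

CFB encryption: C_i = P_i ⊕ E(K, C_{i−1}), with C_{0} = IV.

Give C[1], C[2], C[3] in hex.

C[1] = 0x4D, C[2] = 0x44, C[3] = 0xAE

C[1]: E(K, 0x56) = 0x3A; 0x77 ⊕ 0x3A = 0x4D.
C[2]: E(K, 0x4D) = 0x31; 0x75 ⊕ 0x31 = 0x44.
C[3]: E(K, 0x44) = 0x28; 0x86 ⊕ 0x28 = 0xAE.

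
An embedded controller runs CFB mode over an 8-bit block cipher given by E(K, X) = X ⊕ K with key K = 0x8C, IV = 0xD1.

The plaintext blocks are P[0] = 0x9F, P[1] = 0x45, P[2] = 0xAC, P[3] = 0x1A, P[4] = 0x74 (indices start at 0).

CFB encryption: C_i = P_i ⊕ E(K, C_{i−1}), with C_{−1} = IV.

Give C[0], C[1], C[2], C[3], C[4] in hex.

C[0] = 0xC2, C[1] = 0x0B, C[2] = 0x2B, C[3] = 0xBD, C[4] = 0x45

C[0]: E(K, 0xD1) = 0x5D; 0x9F ⊕ 0x5D = 0xC2.
C[1]: E(K, 0xC2) = 0x4E; 0x45 ⊕ 0x4E = 0x0B.
C[2]: E(K, 0x0B) = 0x87; 0xAC ⊕ 0x87 = 0x2B.
C[3]: E(K, 0x2B) = 0xA7; 0x1A ⊕ 0xA7 = 0xBD.
C[4]: E(K, 0xBD) = 0x31; 0x74 ⊕ 0x31 = 0x45.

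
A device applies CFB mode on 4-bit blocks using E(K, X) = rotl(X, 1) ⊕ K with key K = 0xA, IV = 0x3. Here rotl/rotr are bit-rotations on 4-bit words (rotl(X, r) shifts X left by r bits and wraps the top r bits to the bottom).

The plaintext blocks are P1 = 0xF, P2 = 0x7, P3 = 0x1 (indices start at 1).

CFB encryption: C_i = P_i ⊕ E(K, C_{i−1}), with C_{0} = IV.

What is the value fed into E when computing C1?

C1: E(K, 0x3) = 0xC; 0xF ⊕ 0xC = 0x3.
So the input to E for block 1 is 0x3.

0x3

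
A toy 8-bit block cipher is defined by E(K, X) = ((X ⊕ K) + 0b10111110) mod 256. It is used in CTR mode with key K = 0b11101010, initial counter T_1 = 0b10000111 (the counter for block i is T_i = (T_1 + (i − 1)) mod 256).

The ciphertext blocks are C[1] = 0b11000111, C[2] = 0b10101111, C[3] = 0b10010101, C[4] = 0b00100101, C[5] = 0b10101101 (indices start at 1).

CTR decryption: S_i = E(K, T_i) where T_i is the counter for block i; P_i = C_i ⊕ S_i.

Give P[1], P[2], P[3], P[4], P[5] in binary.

P[1] = 0b11101100, P[2] = 0b10001111, P[3] = 0b10110100, P[4] = 0b00111011, P[5] = 0b10110010

P[1]: T = 0b10000111, S = E(K, T) = 0b00101011; 0b11000111 ⊕ 0b00101011 = 0b11101100.
P[2]: T = 0b10001000, S = E(K, T) = 0b00100000; 0b10101111 ⊕ 0b00100000 = 0b10001111.
P[3]: T = 0b10001001, S = E(K, T) = 0b00100001; 0b10010101 ⊕ 0b00100001 = 0b10110100.
P[4]: T = 0b10001010, S = E(K, T) = 0b00011110; 0b00100101 ⊕ 0b00011110 = 0b00111011.
P[5]: T = 0b10001011, S = E(K, T) = 0b00011111; 0b10101101 ⊕ 0b00011111 = 0b10110010.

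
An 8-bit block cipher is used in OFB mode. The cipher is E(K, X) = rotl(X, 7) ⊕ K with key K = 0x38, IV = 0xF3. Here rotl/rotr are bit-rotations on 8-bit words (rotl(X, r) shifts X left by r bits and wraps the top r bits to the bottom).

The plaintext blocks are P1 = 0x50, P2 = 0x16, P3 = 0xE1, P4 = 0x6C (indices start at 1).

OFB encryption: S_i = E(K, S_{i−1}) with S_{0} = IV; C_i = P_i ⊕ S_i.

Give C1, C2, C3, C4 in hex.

C1 = 0x91, C2 = 0xCE, C3 = 0xB5, C4 = 0x7E

C1: S = E(K, 0xF3) = 0xC1; 0x50 ⊕ 0xC1 = 0x91.
C2: S = E(K, 0xC1) = 0xD8; 0x16 ⊕ 0xD8 = 0xCE.
C3: S = E(K, 0xD8) = 0x54; 0xE1 ⊕ 0x54 = 0xB5.
C4: S = E(K, 0x54) = 0x12; 0x6C ⊕ 0x12 = 0x7E.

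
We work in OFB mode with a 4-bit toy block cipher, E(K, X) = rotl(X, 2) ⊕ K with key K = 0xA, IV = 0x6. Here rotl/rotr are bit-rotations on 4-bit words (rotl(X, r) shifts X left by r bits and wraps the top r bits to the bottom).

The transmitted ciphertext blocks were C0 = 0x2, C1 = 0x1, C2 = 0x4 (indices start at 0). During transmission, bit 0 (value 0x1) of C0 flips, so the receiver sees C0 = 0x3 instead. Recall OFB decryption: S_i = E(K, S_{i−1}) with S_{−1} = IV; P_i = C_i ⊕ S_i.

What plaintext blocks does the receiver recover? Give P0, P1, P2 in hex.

Only C0 changed, to 0x3. In OFB, a change in C_i flips the same bit in P_i only; the keystream is unaffected. Decrypting the received ciphertext:
P0: S = E(K, 0x6) = 0x3; 0x3 ⊕ 0x3 = 0x0.
P1: S = E(K, 0x3) = 0x6; 0x1 ⊕ 0x6 = 0x7.
P2: S = E(K, 0x6) = 0x3; 0x4 ⊕ 0x3 = 0x7.
Blocks that differ from the original plaintext: P0.

P0 = 0x0, P1 = 0x7, P2 = 0x7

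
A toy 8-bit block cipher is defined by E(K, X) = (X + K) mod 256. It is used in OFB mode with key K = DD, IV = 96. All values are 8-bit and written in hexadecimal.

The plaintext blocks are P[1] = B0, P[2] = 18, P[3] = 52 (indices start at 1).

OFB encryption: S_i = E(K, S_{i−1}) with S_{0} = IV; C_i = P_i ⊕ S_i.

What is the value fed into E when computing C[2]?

73

C[1]: S = E(K, 96) = 73; B0 ⊕ 73 = C3.
C[2]: S = E(K, 73) = 50; 18 ⊕ 50 = 48.
So the input to E for block [2] is 73.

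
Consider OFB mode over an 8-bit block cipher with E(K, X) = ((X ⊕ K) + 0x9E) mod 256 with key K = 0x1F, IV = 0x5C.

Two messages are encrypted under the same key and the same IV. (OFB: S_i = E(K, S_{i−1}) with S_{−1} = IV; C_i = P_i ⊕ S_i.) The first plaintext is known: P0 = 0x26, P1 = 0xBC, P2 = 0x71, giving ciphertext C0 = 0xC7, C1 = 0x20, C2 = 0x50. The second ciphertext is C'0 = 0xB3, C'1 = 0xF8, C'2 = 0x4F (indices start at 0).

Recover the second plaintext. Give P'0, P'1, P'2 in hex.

In OFB with a reused IV, both messages share the same keystream S_i, so C_i ⊕ C'_i = P_i ⊕ P'_i and thus P'_i = P_i ⊕ C_i ⊕ C'_i.
P'0: 0x26 ⊕ 0xC7 ⊕ 0xB3 = 0x52.
P'1: 0xBC ⊕ 0x20 ⊕ 0xF8 = 0x64.
P'2: 0x71 ⊕ 0x50 ⊕ 0x4F = 0x6E.

P'0 = 0x52, P'1 = 0x64, P'2 = 0x6E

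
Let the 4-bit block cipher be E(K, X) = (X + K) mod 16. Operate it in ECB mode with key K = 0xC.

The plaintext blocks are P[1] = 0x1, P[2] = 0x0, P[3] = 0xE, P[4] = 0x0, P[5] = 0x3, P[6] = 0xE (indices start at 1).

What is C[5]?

ECB encryption: C_i = E(K, P_i).
C[5]: E(K, 0x3) = 0xF.

C[5] = 0xF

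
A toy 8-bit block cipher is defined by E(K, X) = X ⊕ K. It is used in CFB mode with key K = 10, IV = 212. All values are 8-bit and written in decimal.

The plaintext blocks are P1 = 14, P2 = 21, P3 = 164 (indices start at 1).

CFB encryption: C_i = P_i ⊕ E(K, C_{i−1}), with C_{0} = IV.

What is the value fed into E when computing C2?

208

C1: E(K, 212) = 222; 14 ⊕ 222 = 208.
C2: E(K, 208) = 218; 21 ⊕ 218 = 207.
So the input to E for block 2 is 208.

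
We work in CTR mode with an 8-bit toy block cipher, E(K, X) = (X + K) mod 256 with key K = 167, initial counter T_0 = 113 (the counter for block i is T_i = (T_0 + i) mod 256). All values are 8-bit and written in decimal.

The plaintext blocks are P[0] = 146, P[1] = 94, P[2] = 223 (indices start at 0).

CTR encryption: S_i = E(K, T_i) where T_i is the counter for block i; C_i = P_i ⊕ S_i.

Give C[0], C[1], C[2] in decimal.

C[0] = 138, C[1] = 71, C[2] = 197

C[0]: T = 113, S = E(K, T) = 24; 146 ⊕ 24 = 138.
C[1]: T = 114, S = E(K, T) = 25; 94 ⊕ 25 = 71.
C[2]: T = 115, S = E(K, T) = 26; 223 ⊕ 26 = 197.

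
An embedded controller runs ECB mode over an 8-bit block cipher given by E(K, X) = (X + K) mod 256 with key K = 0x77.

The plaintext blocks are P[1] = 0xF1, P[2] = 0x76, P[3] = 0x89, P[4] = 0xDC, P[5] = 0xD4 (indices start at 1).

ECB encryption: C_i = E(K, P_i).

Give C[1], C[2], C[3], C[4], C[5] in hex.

C[1] = 0x68, C[2] = 0xED, C[3] = 0x00, C[4] = 0x53, C[5] = 0x4B

C[1]: E(K, 0xF1) = 0x68.
C[2]: E(K, 0x76) = 0xED.
C[3]: E(K, 0x89) = 0x00.
C[4]: E(K, 0xDC) = 0x53.
C[5]: E(K, 0xD4) = 0x4B.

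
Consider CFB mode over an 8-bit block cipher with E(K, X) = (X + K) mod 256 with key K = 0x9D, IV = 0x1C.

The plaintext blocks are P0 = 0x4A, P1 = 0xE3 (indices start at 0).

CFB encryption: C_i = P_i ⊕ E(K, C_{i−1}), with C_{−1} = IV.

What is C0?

C0 = 0xF3

C0: E(K, 0x1C) = 0xB9; 0x4A ⊕ 0xB9 = 0xF3.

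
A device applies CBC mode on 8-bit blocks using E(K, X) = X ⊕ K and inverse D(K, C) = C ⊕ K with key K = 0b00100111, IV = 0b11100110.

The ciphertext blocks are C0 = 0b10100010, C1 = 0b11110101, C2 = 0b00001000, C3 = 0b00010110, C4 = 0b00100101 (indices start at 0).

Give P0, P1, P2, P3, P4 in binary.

CBC decryption: P_i = D(K, C_i) ⊕ C_{i−1}, with C_{−1} = IV.
P0: D(K, 0b10100010) = 0b10000101; 0b10000101 ⊕ 0b11100110 = 0b01100011.
P1: D(K, 0b11110101) = 0b11010010; 0b11010010 ⊕ 0b10100010 = 0b01110000.
P2: D(K, 0b00001000) = 0b00101111; 0b00101111 ⊕ 0b11110101 = 0b11011010.
P3: D(K, 0b00010110) = 0b00110001; 0b00110001 ⊕ 0b00001000 = 0b00111001.
P4: D(K, 0b00100101) = 0b00000010; 0b00000010 ⊕ 0b00010110 = 0b00010100.

P0 = 0b01100011, P1 = 0b01110000, P2 = 0b11011010, P3 = 0b00111001, P4 = 0b00010100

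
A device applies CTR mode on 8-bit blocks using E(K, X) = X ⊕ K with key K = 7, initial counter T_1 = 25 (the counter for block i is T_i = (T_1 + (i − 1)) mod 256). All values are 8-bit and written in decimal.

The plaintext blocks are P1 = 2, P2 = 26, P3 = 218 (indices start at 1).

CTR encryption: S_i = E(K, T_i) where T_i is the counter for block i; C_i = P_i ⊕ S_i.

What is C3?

C3 = 198

C1: T = 25, S = E(K, T) = 30; 2 ⊕ 30 = 28.
C2: T = 26, S = E(K, T) = 29; 26 ⊕ 29 = 7.
C3: T = 27, S = E(K, T) = 28; 218 ⊕ 28 = 198.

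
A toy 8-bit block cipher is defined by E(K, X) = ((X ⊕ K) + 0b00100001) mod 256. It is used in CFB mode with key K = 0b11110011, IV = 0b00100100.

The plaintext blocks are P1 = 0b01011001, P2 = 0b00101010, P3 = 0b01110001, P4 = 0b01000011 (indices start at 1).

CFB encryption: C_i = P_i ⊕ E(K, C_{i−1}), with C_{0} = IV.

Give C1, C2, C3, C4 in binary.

C1 = 0b10100001, C2 = 0b01011001, C3 = 0b10111010, C4 = 0b00101001

C1: E(K, 0b00100100) = 0b11111000; 0b01011001 ⊕ 0b11111000 = 0b10100001.
C2: E(K, 0b10100001) = 0b01110011; 0b00101010 ⊕ 0b01110011 = 0b01011001.
C3: E(K, 0b01011001) = 0b11001011; 0b01110001 ⊕ 0b11001011 = 0b10111010.
C4: E(K, 0b10111010) = 0b01101010; 0b01000011 ⊕ 0b01101010 = 0b00101001.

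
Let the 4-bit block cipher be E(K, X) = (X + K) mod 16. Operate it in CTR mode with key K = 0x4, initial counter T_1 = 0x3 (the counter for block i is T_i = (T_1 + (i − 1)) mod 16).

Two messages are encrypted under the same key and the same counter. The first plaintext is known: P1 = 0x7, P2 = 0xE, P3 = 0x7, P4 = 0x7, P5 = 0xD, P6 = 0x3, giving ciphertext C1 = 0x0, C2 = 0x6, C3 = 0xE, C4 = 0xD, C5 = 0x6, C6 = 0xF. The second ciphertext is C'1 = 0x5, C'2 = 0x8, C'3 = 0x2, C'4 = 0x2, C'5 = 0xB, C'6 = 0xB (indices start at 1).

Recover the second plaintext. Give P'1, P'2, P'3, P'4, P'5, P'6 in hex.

P'1 = 0x2, P'2 = 0x0, P'3 = 0xB, P'4 = 0x8, P'5 = 0x0, P'6 = 0x7

In CTR with a reused counter, both messages share the same keystream S_i, so C_i ⊕ C'_i = P_i ⊕ P'_i and thus P'_i = P_i ⊕ C_i ⊕ C'_i.
P'1: 0x7 ⊕ 0x0 ⊕ 0x5 = 0x2.
P'2: 0xE ⊕ 0x6 ⊕ 0x8 = 0x0.
P'3: 0x7 ⊕ 0xE ⊕ 0x2 = 0xB.
P'4: 0x7 ⊕ 0xD ⊕ 0x2 = 0x8.
P'5: 0xD ⊕ 0x6 ⊕ 0xB = 0x0.
P'6: 0x3 ⊕ 0xF ⊕ 0xB = 0x7.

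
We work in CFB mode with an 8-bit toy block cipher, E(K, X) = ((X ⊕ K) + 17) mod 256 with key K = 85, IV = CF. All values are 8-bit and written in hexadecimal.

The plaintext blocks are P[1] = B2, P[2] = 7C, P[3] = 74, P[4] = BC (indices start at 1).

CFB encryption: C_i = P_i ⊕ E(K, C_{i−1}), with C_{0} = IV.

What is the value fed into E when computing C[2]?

C[1]: E(K, CF) = 61; B2 ⊕ 61 = D3.
C[2]: E(K, D3) = 6D; 7C ⊕ 6D = 11.
So the input to E for block [2] is D3.

D3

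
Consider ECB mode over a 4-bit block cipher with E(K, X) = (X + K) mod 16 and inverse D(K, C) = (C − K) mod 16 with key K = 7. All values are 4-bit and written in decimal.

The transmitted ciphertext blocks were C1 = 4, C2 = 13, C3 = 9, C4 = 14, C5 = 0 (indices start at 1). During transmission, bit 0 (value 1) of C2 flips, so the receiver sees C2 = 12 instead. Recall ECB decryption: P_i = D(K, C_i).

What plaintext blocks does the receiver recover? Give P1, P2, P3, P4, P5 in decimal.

P1 = 13, P2 = 5, P3 = 2, P4 = 7, P5 = 9

Only C2 changed, to 12. In ECB, a change in C_i affects only P_i. Decrypting the received ciphertext:
P1: D(K, 4) = 13.
P2: D(K, 12) = 5.
P3: D(K, 9) = 2.
P4: D(K, 14) = 7.
P5: D(K, 0) = 9.
Blocks that differ from the original plaintext: P2.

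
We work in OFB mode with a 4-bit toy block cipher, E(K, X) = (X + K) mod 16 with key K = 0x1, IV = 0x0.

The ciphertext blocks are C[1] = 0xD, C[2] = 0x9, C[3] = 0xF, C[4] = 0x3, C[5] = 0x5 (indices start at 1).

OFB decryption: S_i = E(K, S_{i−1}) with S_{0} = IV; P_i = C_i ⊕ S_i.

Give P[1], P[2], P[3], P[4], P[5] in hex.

P[1]: S = E(K, 0x0) = 0x1; 0xD ⊕ 0x1 = 0xC.
P[2]: S = E(K, 0x1) = 0x2; 0x9 ⊕ 0x2 = 0xB.
P[3]: S = E(K, 0x2) = 0x3; 0xF ⊕ 0x3 = 0xC.
P[4]: S = E(K, 0x3) = 0x4; 0x3 ⊕ 0x4 = 0x7.
P[5]: S = E(K, 0x4) = 0x5; 0x5 ⊕ 0x5 = 0x0.

P[1] = 0xC, P[2] = 0xB, P[3] = 0xC, P[4] = 0x7, P[5] = 0x0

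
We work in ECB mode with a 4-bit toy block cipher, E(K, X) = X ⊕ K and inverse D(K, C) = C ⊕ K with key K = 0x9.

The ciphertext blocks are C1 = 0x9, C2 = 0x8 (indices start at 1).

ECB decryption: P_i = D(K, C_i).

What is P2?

P2 = 0x1

P2: D(K, 0x8) = 0x1.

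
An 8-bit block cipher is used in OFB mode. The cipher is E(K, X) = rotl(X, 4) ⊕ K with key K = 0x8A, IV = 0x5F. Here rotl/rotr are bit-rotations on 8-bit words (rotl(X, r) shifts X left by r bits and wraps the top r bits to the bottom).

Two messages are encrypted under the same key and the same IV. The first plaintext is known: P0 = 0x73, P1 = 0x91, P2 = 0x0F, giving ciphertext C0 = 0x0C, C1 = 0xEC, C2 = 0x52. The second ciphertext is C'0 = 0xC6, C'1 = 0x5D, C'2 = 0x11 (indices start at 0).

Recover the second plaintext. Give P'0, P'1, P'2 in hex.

In OFB with a reused IV, both messages share the same keystream S_i, so C_i ⊕ C'_i = P_i ⊕ P'_i and thus P'_i = P_i ⊕ C_i ⊕ C'_i.
P'0: 0x73 ⊕ 0x0C ⊕ 0xC6 = 0xB9.
P'1: 0x91 ⊕ 0xEC ⊕ 0x5D = 0x20.
P'2: 0x0F ⊕ 0x52 ⊕ 0x11 = 0x4C.

P'0 = 0xB9, P'1 = 0x20, P'2 = 0x4C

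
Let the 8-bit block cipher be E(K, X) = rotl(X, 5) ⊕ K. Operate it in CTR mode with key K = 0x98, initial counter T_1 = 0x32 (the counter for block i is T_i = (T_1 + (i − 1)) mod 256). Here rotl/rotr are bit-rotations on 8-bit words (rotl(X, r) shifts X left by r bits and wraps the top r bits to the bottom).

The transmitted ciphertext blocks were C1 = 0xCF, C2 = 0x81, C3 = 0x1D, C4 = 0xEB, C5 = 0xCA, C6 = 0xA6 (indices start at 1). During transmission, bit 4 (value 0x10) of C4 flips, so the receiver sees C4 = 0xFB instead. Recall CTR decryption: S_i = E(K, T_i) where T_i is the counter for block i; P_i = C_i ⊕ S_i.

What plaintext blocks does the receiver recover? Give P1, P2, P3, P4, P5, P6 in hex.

Only C4 changed, to 0xFB. In CTR, a change in C_i flips the same bit in P_i only; the keystream is unaffected. Decrypting the received ciphertext:
P1: T = 0x32, S = E(K, T) = 0xDE; 0xCF ⊕ 0xDE = 0x11.
P2: T = 0x33, S = E(K, T) = 0xFE; 0x81 ⊕ 0xFE = 0x7F.
P3: T = 0x34, S = E(K, T) = 0x1E; 0x1D ⊕ 0x1E = 0x03.
P4: T = 0x35, S = E(K, T) = 0x3E; 0xFB ⊕ 0x3E = 0xC5.
P5: T = 0x36, S = E(K, T) = 0x5E; 0xCA ⊕ 0x5E = 0x94.
P6: T = 0x37, S = E(K, T) = 0x7E; 0xA6 ⊕ 0x7E = 0xD8.
Blocks that differ from the original plaintext: P4.

P1 = 0x11, P2 = 0x7F, P3 = 0x03, P4 = 0xC5, P5 = 0x94, P6 = 0xD8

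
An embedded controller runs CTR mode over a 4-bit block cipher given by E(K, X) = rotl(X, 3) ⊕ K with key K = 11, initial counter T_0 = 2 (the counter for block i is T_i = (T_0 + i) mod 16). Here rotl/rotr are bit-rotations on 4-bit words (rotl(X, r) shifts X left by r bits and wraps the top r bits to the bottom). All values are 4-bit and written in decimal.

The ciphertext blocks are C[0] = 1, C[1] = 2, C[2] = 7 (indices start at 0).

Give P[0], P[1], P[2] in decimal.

P[0] = 11, P[1] = 0, P[2] = 14

CTR decryption: S_i = E(K, T_i) where T_i is the counter for block i; P_i = C_i ⊕ S_i.
P[0]: T = 2, S = E(K, T) = 10; 1 ⊕ 10 = 11.
P[1]: T = 3, S = E(K, T) = 2; 2 ⊕ 2 = 0.
P[2]: T = 4, S = E(K, T) = 9; 7 ⊕ 9 = 14.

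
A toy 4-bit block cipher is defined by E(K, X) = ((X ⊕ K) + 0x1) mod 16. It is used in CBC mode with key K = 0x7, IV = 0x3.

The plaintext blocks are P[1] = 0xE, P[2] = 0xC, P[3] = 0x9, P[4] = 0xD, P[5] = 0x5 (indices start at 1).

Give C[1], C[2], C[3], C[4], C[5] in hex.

C[1] = 0xB, C[2] = 0x1, C[3] = 0x0, C[4] = 0xB, C[5] = 0xA

CBC encryption: C_i = E(K, P_i ⊕ C_{i−1}), with C_{0} = IV.
C[1]: P[1] ⊕ 0x3 = 0xD; E(K, 0xD) = 0xB.
C[2]: P[2] ⊕ 0xB = 0x7; E(K, 0x7) = 0x1.
C[3]: P[3] ⊕ 0x1 = 0x8; E(K, 0x8) = 0x0.
C[4]: P[4] ⊕ 0x0 = 0xD; E(K, 0xD) = 0xB.
C[5]: P[5] ⊕ 0xB = 0xE; E(K, 0xE) = 0xA.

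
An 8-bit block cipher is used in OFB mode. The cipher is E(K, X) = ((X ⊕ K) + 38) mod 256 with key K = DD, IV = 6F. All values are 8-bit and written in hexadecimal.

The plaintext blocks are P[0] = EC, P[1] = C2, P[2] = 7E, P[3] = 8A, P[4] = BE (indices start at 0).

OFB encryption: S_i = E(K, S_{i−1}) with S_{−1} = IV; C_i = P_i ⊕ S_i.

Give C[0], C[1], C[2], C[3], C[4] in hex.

C[0]: S = E(K, 6F) = EA; EC ⊕ EA = 06.
C[1]: S = E(K, EA) = 6F; C2 ⊕ 6F = AD.
C[2]: S = E(K, 6F) = EA; 7E ⊕ EA = 94.
C[3]: S = E(K, EA) = 6F; 8A ⊕ 6F = E5.
C[4]: S = E(K, 6F) = EA; BE ⊕ EA = 54.

C[0] = 06, C[1] = AD, C[2] = 94, C[3] = E5, C[4] = 54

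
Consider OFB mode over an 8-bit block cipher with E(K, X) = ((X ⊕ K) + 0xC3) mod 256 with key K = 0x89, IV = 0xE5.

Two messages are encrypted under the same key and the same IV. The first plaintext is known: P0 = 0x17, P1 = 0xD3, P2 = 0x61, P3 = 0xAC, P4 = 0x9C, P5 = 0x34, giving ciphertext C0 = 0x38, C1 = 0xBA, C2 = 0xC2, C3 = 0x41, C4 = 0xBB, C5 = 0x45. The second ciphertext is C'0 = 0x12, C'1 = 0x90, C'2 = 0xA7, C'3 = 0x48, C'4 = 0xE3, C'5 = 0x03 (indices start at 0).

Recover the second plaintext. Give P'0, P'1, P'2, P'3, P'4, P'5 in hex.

In OFB with a reused IV, both messages share the same keystream S_i, so C_i ⊕ C'_i = P_i ⊕ P'_i and thus P'_i = P_i ⊕ C_i ⊕ C'_i.
P'0: 0x17 ⊕ 0x38 ⊕ 0x12 = 0x3D.
P'1: 0xD3 ⊕ 0xBA ⊕ 0x90 = 0xF9.
P'2: 0x61 ⊕ 0xC2 ⊕ 0xA7 = 0x04.
P'3: 0xAC ⊕ 0x41 ⊕ 0x48 = 0xA5.
P'4: 0x9C ⊕ 0xBB ⊕ 0xE3 = 0xC4.
P'5: 0x34 ⊕ 0x45 ⊕ 0x03 = 0x72.

P'0 = 0x3D, P'1 = 0xF9, P'2 = 0x04, P'3 = 0xA5, P'4 = 0xC4, P'5 = 0x72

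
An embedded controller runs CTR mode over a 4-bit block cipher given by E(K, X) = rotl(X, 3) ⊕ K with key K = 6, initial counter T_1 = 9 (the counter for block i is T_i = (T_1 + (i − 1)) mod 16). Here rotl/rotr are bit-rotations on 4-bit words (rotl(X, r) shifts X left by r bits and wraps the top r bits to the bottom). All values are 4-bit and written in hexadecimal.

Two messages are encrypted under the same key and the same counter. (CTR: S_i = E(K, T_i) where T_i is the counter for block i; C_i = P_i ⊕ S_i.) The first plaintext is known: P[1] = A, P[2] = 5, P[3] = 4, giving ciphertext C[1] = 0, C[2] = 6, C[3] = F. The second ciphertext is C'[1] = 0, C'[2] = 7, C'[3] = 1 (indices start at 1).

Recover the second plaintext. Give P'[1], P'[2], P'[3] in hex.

In CTR with a reused counter, both messages share the same keystream S_i, so C_i ⊕ C'_i = P_i ⊕ P'_i and thus P'_i = P_i ⊕ C_i ⊕ C'_i.
P'[1]: A ⊕ 0 ⊕ 0 = A.
P'[2]: 5 ⊕ 6 ⊕ 7 = 4.
P'[3]: 4 ⊕ F ⊕ 1 = A.

P'[1] = A, P'[2] = 4, P'[3] = A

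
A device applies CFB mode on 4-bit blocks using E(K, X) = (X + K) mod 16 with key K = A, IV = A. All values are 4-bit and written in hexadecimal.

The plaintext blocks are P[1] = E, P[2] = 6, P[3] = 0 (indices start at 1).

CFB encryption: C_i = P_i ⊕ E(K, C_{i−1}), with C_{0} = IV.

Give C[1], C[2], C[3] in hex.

C[1]: E(K, A) = 4; E ⊕ 4 = A.
C[2]: E(K, A) = 4; 6 ⊕ 4 = 2.
C[3]: E(K, 2) = C; 0 ⊕ C = C.

C[1] = A, C[2] = 2, C[3] = C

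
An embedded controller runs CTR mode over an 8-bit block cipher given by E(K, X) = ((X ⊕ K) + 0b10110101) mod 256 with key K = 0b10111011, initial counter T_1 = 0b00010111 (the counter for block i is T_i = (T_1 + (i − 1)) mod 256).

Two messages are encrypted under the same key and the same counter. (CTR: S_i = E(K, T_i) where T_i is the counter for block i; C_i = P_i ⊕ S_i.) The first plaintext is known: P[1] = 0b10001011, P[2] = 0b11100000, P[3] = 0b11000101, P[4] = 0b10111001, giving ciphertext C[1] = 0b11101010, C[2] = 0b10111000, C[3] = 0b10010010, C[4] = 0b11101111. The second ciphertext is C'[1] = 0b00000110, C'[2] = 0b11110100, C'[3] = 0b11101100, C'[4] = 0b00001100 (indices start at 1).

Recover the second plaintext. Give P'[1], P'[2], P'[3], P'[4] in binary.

P'[1] = 0b01100111, P'[2] = 0b10101100, P'[3] = 0b10111011, P'[4] = 0b01011010

In CTR with a reused counter, both messages share the same keystream S_i, so C_i ⊕ C'_i = P_i ⊕ P'_i and thus P'_i = P_i ⊕ C_i ⊕ C'_i.
P'[1]: 0b10001011 ⊕ 0b11101010 ⊕ 0b00000110 = 0b01100111.
P'[2]: 0b11100000 ⊕ 0b10111000 ⊕ 0b11110100 = 0b10101100.
P'[3]: 0b11000101 ⊕ 0b10010010 ⊕ 0b11101100 = 0b10111011.
P'[4]: 0b10111001 ⊕ 0b11101111 ⊕ 0b00001100 = 0b01011010.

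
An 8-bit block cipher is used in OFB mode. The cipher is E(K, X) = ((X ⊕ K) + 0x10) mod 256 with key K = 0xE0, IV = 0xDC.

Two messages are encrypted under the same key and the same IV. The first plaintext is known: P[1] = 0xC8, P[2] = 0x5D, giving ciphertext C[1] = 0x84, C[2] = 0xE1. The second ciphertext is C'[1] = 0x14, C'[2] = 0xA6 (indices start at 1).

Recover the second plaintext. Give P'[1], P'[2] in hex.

In OFB with a reused IV, both messages share the same keystream S_i, so C_i ⊕ C'_i = P_i ⊕ P'_i and thus P'_i = P_i ⊕ C_i ⊕ C'_i.
P'[1]: 0xC8 ⊕ 0x84 ⊕ 0x14 = 0x58.
P'[2]: 0x5D ⊕ 0xE1 ⊕ 0xA6 = 0x1A.

P'[1] = 0x58, P'[2] = 0x1A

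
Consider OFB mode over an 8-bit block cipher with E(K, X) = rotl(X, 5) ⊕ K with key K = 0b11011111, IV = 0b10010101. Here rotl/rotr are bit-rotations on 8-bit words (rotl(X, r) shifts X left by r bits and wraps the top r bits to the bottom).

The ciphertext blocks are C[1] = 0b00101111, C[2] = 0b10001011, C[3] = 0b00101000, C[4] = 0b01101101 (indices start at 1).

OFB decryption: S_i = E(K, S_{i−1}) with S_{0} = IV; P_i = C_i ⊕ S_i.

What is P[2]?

P[2] = 0b11111001

P[1]: S = E(K, 0b10010101) = 0b01101101; 0b00101111 ⊕ 0b01101101 = 0b01000010.
P[2]: S = E(K, 0b01101101) = 0b01110010; 0b10001011 ⊕ 0b01110010 = 0b11111001.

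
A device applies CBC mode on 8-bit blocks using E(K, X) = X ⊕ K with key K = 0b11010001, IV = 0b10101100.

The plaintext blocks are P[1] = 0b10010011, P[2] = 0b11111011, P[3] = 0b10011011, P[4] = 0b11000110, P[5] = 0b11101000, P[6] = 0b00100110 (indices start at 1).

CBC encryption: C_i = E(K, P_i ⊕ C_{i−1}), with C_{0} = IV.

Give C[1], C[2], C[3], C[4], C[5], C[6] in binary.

C[1]: P[1] ⊕ 0b10101100 = 0b00111111; E(K, 0b00111111) = 0b11101110.
C[2]: P[2] ⊕ 0b11101110 = 0b00010101; E(K, 0b00010101) = 0b11000100.
C[3]: P[3] ⊕ 0b11000100 = 0b01011111; E(K, 0b01011111) = 0b10001110.
C[4]: P[4] ⊕ 0b10001110 = 0b01001000; E(K, 0b01001000) = 0b10011001.
C[5]: P[5] ⊕ 0b10011001 = 0b01110001; E(K, 0b01110001) = 0b10100000.
C[6]: P[6] ⊕ 0b10100000 = 0b10000110; E(K, 0b10000110) = 0b01010111.

C[1] = 0b11101110, C[2] = 0b11000100, C[3] = 0b10001110, C[4] = 0b10011001, C[5] = 0b10100000, C[6] = 0b01010111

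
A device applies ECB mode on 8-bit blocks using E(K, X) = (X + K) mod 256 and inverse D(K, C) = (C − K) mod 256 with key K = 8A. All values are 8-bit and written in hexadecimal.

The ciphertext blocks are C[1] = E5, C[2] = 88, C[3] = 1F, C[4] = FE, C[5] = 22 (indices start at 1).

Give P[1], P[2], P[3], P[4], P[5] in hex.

P[1] = 5B, P[2] = FE, P[3] = 95, P[4] = 74, P[5] = 98

ECB decryption: P_i = D(K, C_i).
P[1]: D(K, E5) = 5B.
P[2]: D(K, 88) = FE.
P[3]: D(K, 1F) = 95.
P[4]: D(K, FE) = 74.
P[5]: D(K, 22) = 98.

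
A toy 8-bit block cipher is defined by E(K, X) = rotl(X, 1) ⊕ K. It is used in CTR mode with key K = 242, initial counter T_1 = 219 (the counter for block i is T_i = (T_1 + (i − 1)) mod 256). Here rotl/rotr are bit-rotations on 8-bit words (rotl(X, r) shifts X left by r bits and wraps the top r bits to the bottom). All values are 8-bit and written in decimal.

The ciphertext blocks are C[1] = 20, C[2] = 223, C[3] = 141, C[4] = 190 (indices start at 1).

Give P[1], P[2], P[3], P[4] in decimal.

P[1] = 81, P[2] = 148, P[3] = 196, P[4] = 241

CTR decryption: S_i = E(K, T_i) where T_i is the counter for block i; P_i = C_i ⊕ S_i.
P[1]: T = 219, S = E(K, T) = 69; 20 ⊕ 69 = 81.
P[2]: T = 220, S = E(K, T) = 75; 223 ⊕ 75 = 148.
P[3]: T = 221, S = E(K, T) = 73; 141 ⊕ 73 = 196.
P[4]: T = 222, S = E(K, T) = 79; 190 ⊕ 79 = 241.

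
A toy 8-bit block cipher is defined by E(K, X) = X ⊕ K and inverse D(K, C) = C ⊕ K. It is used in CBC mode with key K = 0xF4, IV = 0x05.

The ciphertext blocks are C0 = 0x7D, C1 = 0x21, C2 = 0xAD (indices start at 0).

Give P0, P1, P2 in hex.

P0 = 0x8C, P1 = 0xA8, P2 = 0x78

CBC decryption: P_i = D(K, C_i) ⊕ C_{i−1}, with C_{−1} = IV.
P0: D(K, 0x7D) = 0x89; 0x89 ⊕ 0x05 = 0x8C.
P1: D(K, 0x21) = 0xD5; 0xD5 ⊕ 0x7D = 0xA8.
P2: D(K, 0xAD) = 0x59; 0x59 ⊕ 0x21 = 0x78.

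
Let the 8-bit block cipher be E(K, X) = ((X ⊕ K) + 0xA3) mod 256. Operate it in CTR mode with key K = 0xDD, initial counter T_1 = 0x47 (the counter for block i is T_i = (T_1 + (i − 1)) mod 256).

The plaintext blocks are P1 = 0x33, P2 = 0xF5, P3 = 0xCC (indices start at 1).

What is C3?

C3 = 0xFB

CTR encryption: S_i = E(K, T_i) where T_i is the counter for block i; C_i = P_i ⊕ S_i.
C1: T = 0x47, S = E(K, T) = 0x3D; 0x33 ⊕ 0x3D = 0x0E.
C2: T = 0x48, S = E(K, T) = 0x38; 0xF5 ⊕ 0x38 = 0xCD.
C3: T = 0x49, S = E(K, T) = 0x37; 0xCC ⊕ 0x37 = 0xFB.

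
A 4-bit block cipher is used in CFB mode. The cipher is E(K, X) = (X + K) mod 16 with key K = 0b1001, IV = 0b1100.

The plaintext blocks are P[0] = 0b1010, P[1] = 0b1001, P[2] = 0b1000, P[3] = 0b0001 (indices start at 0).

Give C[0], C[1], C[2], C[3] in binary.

C[0] = 0b1111, C[1] = 0b0001, C[2] = 0b0010, C[3] = 0b1010

CFB encryption: C_i = P_i ⊕ E(K, C_{i−1}), with C_{−1} = IV.
C[0]: E(K, 0b1100) = 0b0101; 0b1010 ⊕ 0b0101 = 0b1111.
C[1]: E(K, 0b1111) = 0b1000; 0b1001 ⊕ 0b1000 = 0b0001.
C[2]: E(K, 0b0001) = 0b1010; 0b1000 ⊕ 0b1010 = 0b0010.
C[3]: E(K, 0b0010) = 0b1011; 0b0001 ⊕ 0b1011 = 0b1010.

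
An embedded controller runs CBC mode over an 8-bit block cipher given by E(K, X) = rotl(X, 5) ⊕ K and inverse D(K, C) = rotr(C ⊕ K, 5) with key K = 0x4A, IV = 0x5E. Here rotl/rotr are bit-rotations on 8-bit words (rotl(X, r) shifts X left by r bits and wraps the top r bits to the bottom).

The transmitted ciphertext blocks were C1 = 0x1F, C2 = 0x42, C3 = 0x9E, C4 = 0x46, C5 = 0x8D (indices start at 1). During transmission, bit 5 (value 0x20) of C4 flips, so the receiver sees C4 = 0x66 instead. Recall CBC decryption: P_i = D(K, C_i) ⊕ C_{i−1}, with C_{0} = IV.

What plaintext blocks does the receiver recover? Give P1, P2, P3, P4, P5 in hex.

P1 = 0xF4, P2 = 0x5F, P3 = 0xE4, P4 = 0xFF, P5 = 0x58

Only C4 changed, to 0x66. In CBC, a change in C_i garbles P_i and flips the same bit in P_{i+1}. Decrypting the received ciphertext:
P1: D(K, 0x1F) = 0xAA; 0xAA ⊕ 0x5E = 0xF4.
P2: D(K, 0x42) = 0x40; 0x40 ⊕ 0x1F = 0x5F.
P3: D(K, 0x9E) = 0xA6; 0xA6 ⊕ 0x42 = 0xE4.
P4: D(K, 0x66) = 0x61; 0x61 ⊕ 0x9E = 0xFF.
P5: D(K, 0x8D) = 0x3E; 0x3E ⊕ 0x66 = 0x58.
Blocks that differ from the original plaintext: P4, P5.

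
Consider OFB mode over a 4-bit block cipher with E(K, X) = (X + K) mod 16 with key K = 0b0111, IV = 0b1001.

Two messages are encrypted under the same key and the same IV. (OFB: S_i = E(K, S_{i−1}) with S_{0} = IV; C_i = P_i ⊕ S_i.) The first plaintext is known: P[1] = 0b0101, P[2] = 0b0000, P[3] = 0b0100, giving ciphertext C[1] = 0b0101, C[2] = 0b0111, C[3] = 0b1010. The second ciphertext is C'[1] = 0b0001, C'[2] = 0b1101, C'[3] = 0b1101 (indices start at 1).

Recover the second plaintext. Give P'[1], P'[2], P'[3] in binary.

In OFB with a reused IV, both messages share the same keystream S_i, so C_i ⊕ C'_i = P_i ⊕ P'_i and thus P'_i = P_i ⊕ C_i ⊕ C'_i.
P'[1]: 0b0101 ⊕ 0b0101 ⊕ 0b0001 = 0b0001.
P'[2]: 0b0000 ⊕ 0b0111 ⊕ 0b1101 = 0b1010.
P'[3]: 0b0100 ⊕ 0b1010 ⊕ 0b1101 = 0b0011.

P'[1] = 0b0001, P'[2] = 0b1010, P'[3] = 0b0011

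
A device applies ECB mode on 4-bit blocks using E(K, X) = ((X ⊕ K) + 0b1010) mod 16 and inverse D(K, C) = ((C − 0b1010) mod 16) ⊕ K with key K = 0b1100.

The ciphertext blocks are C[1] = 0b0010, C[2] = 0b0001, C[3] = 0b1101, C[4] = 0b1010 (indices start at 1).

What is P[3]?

ECB decryption: P_i = D(K, C_i).
P[3]: D(K, 0b1101) = 0b1111.

P[3] = 0b1111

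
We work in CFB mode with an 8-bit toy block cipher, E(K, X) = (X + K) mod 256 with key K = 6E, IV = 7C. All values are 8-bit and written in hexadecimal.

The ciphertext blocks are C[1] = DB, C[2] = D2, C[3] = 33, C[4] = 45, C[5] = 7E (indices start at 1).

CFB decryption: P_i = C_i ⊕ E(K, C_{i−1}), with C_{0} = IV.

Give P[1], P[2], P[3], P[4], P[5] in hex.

P[1] = 31, P[2] = 9B, P[3] = 73, P[4] = E4, P[5] = CD

P[1]: E(K, 7C) = EA; DB ⊕ EA = 31.
P[2]: E(K, DB) = 49; D2 ⊕ 49 = 9B.
P[3]: E(K, D2) = 40; 33 ⊕ 40 = 73.
P[4]: E(K, 33) = A1; 45 ⊕ A1 = E4.
P[5]: E(K, 45) = B3; 7E ⊕ B3 = CD.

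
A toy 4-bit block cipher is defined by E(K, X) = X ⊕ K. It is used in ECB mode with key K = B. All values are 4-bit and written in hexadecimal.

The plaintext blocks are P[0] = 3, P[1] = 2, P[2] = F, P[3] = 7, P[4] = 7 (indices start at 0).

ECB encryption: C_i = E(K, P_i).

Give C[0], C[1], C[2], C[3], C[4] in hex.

C[0] = 8, C[1] = 9, C[2] = 4, C[3] = C, C[4] = C

C[0]: E(K, 3) = 8.
C[1]: E(K, 2) = 9.
C[2]: E(K, F) = 4.
C[3]: E(K, 7) = C.
C[4]: E(K, 7) = C.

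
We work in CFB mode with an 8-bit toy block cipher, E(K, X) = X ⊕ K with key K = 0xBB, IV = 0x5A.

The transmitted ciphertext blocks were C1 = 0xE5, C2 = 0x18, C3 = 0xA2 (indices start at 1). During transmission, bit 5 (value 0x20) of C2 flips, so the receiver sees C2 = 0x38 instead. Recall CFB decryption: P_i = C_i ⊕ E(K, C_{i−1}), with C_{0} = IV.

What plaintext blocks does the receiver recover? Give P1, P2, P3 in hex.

P1 = 0x04, P2 = 0x66, P3 = 0x21

Only C2 changed, to 0x38. In CFB, a change in C_i flips the same bit in P_i and garbles P_{i+1}. Decrypting the received ciphertext:
P1: E(K, 0x5A) = 0xE1; 0xE5 ⊕ 0xE1 = 0x04.
P2: E(K, 0xE5) = 0x5E; 0x38 ⊕ 0x5E = 0x66.
P3: E(K, 0x38) = 0x83; 0xA2 ⊕ 0x83 = 0x21.
Blocks that differ from the original plaintext: P2, P3.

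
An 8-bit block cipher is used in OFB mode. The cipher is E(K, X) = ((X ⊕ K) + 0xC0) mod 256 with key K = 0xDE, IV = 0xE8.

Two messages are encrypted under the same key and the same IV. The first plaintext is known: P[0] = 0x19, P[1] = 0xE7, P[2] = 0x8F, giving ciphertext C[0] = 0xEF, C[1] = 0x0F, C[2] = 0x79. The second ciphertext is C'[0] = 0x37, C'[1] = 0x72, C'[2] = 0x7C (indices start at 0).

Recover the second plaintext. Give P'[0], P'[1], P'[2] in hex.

P'[0] = 0xC1, P'[1] = 0x9A, P'[2] = 0x8A

In OFB with a reused IV, both messages share the same keystream S_i, so C_i ⊕ C'_i = P_i ⊕ P'_i and thus P'_i = P_i ⊕ C_i ⊕ C'_i.
P'[0]: 0x19 ⊕ 0xEF ⊕ 0x37 = 0xC1.
P'[1]: 0xE7 ⊕ 0x0F ⊕ 0x72 = 0x9A.
P'[2]: 0x8F ⊕ 0x79 ⊕ 0x7C = 0x8A.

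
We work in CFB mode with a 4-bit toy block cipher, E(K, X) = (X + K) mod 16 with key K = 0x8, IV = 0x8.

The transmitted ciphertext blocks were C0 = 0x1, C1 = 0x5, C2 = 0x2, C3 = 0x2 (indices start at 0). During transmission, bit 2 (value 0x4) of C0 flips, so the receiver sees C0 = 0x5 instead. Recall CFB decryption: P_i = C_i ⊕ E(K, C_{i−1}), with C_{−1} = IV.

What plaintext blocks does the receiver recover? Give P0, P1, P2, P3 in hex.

Only C0 changed, to 0x5. In CFB, a change in C_i flips the same bit in P_i and garbles P_{i+1}. Decrypting the received ciphertext:
P0: E(K, 0x8) = 0x0; 0x5 ⊕ 0x0 = 0x5.
P1: E(K, 0x5) = 0xD; 0x5 ⊕ 0xD = 0x8.
P2: E(K, 0x5) = 0xD; 0x2 ⊕ 0xD = 0xF.
P3: E(K, 0x2) = 0xA; 0x2 ⊕ 0xA = 0x8.
Blocks that differ from the original plaintext: P0, P1.

P0 = 0x5, P1 = 0x8, P2 = 0xF, P3 = 0x8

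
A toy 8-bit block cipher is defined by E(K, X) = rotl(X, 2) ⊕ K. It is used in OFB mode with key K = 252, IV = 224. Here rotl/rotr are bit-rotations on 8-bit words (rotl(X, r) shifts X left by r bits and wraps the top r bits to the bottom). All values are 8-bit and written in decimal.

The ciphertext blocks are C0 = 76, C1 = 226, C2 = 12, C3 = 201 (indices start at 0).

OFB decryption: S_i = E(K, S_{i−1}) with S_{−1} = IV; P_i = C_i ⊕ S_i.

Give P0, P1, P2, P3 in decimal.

P0 = 51, P1 = 227, P2 = 244, P3 = 214

P0: S = E(K, 224) = 127; 76 ⊕ 127 = 51.
P1: S = E(K, 127) = 1; 226 ⊕ 1 = 227.
P2: S = E(K, 1) = 248; 12 ⊕ 248 = 244.
P3: S = E(K, 248) = 31; 201 ⊕ 31 = 214.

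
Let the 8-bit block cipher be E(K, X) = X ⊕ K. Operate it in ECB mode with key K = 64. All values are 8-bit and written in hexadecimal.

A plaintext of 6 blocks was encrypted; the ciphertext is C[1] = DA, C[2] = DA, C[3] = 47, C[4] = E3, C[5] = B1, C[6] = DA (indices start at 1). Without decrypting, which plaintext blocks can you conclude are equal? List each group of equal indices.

P[1] = P[2] = P[6]

ECB encrypts each block independently with the same key, so equal ciphertext blocks imply equal plaintext blocks.
C[1] = C[2] = C[6] = DA, so P[1] = P[2] = P[6].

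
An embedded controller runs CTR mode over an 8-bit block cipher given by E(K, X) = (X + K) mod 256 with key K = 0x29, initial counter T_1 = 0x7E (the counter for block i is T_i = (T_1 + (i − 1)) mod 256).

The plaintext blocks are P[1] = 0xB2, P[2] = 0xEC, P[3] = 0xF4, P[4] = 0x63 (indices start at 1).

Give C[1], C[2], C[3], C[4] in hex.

CTR encryption: S_i = E(K, T_i) where T_i is the counter for block i; C_i = P_i ⊕ S_i.
C[1]: T = 0x7E, S = E(K, T) = 0xA7; 0xB2 ⊕ 0xA7 = 0x15.
C[2]: T = 0x7F, S = E(K, T) = 0xA8; 0xEC ⊕ 0xA8 = 0x44.
C[3]: T = 0x80, S = E(K, T) = 0xA9; 0xF4 ⊕ 0xA9 = 0x5D.
C[4]: T = 0x81, S = E(K, T) = 0xAA; 0x63 ⊕ 0xAA = 0xC9.

C[1] = 0x15, C[2] = 0x44, C[3] = 0x5D, C[4] = 0xC9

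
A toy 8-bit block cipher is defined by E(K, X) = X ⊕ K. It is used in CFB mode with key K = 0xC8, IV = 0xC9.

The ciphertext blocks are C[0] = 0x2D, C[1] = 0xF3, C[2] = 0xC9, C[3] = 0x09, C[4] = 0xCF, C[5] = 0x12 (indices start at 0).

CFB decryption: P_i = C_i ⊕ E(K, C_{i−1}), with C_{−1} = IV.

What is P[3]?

P[3] = 0x08

P[3]: E(K, 0xC9) = 0x01; 0x09 ⊕ 0x01 = 0x08.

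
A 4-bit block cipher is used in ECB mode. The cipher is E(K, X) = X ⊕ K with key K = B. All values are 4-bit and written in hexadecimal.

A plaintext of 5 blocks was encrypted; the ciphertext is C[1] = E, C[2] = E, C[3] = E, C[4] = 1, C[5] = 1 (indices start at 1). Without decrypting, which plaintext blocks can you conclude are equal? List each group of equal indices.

ECB encrypts each block independently with the same key, so equal ciphertext blocks imply equal plaintext blocks.
C[1] = C[2] = C[3] = E, so P[1] = P[2] = P[3].
C[4] = C[5] = 1, so P[4] = P[5].

P[1] = P[2] = P[3]; P[4] = P[5]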